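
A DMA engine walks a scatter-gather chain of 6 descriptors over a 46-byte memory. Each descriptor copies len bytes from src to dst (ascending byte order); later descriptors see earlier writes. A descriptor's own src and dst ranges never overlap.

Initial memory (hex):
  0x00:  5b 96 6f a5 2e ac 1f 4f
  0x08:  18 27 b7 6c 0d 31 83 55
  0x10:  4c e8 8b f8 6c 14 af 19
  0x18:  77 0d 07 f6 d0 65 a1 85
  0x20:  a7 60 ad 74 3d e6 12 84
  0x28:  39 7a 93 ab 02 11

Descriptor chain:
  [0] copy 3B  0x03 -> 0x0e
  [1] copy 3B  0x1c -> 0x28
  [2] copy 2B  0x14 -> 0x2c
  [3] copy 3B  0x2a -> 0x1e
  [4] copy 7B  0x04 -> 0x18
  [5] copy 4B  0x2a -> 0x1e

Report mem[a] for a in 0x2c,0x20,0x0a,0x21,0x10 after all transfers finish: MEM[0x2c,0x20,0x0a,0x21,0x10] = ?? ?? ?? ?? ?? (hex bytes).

MEM[0x2c,0x20,0x0a,0x21,0x10] = 6c 6c b7 14 ac

[0] 0x03->0x0e len=3 : a5 2e ac
[1] 0x1c->0x28 len=3 : d0 65 a1
[2] 0x14->0x2c len=2 : 6c 14
[3] 0x2a->0x1e len=3 : a1 ab 6c
[4] 0x04->0x18 len=7 : 2e ac 1f 4f 18 27 b7
[5] 0x2a->0x1e len=4 : a1 ab 6c 14
query mem[0x2c]=0x6c, mem[0x20]=0x6c, mem[0x0a]=0xb7, mem[0x21]=0x14, mem[0x10]=0xac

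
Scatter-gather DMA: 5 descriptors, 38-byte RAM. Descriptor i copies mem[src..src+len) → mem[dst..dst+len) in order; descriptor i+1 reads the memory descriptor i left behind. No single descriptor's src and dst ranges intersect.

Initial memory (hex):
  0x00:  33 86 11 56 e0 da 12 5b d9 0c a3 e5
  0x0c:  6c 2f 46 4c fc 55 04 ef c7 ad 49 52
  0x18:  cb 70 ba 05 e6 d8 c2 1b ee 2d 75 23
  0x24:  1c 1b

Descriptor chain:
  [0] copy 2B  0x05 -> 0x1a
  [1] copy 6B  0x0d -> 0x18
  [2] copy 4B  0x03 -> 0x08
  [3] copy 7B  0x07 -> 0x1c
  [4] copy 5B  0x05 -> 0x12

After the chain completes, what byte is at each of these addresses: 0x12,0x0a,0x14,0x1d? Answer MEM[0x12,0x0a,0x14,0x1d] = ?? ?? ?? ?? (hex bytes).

MEM[0x12,0x0a,0x14,0x1d] = da da 5b 56

D0: mem[0x1a..0x1b] <- [da 12]
D1: mem[0x18..0x1d] <- [2f 46 4c fc 55 04]
D2: mem[0x08..0x0b] <- [56 e0 da 12]
D3: mem[0x1c..0x22] <- [5b 56 e0 da 12 6c 2f]
D4: mem[0x12..0x16] <- [da 12 5b 56 e0]
query mem[0x12]=0xda, mem[0x0a]=0xda, mem[0x14]=0x5b, mem[0x1d]=0x56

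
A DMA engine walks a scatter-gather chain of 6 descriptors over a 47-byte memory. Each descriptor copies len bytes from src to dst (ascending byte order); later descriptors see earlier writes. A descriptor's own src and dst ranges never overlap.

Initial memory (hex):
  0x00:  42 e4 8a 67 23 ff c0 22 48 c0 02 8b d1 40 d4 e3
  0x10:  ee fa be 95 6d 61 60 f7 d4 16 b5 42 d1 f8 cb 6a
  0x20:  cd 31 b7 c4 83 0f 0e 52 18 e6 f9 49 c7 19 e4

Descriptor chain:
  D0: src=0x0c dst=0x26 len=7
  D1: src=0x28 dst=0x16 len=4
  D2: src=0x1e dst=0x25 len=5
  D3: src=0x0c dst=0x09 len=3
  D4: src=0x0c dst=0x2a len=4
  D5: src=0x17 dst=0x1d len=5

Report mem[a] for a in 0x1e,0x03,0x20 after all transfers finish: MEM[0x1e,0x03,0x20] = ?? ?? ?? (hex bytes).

  after D0: wrote 7B at 0x26 = d140d4e3eefabe
  after D1: wrote 4B at 0x16 = d4e3eefa
  after D2: wrote 5B at 0x25 = cb6acd31b7
  after D3: wrote 3B at 0x09 = d140d4
  after D4: wrote 4B at 0x2a = d140d4e3
  after D5: wrote 5B at 0x1d = e3eefab542
query mem[0x1e]=0xee, mem[0x03]=0x67, mem[0x20]=0xb5

MEM[0x1e,0x03,0x20] = ee 67 b5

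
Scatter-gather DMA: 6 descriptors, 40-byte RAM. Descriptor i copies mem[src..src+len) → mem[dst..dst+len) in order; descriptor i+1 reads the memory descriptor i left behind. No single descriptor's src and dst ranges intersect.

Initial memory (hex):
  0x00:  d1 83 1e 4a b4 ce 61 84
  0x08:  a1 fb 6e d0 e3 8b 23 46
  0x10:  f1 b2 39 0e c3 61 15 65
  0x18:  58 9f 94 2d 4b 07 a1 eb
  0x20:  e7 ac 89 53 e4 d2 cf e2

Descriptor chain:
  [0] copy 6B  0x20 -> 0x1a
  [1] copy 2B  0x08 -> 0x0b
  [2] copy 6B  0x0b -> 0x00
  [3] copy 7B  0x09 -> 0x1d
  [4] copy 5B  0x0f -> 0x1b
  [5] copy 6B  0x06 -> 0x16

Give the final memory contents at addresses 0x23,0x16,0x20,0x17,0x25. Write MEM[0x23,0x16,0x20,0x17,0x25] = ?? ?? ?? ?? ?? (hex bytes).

D0: mem[0x1a..0x1f] <- [e7 ac 89 53 e4 d2]
D1: mem[0x0b..0x0c] <- [a1 fb]
D2: mem[0x00..0x05] <- [a1 fb 8b 23 46 f1]
D3: mem[0x1d..0x23] <- [fb 6e a1 fb 8b 23 46]
D4: mem[0x1b..0x1f] <- [46 f1 b2 39 0e]
D5: mem[0x16..0x1b] <- [61 84 a1 fb 6e a1]
query mem[0x23]=0x46, mem[0x16]=0x61, mem[0x20]=0xfb, mem[0x17]=0x84, mem[0x25]=0xd2

MEM[0x23,0x16,0x20,0x17,0x25] = 46 61 fb 84 d2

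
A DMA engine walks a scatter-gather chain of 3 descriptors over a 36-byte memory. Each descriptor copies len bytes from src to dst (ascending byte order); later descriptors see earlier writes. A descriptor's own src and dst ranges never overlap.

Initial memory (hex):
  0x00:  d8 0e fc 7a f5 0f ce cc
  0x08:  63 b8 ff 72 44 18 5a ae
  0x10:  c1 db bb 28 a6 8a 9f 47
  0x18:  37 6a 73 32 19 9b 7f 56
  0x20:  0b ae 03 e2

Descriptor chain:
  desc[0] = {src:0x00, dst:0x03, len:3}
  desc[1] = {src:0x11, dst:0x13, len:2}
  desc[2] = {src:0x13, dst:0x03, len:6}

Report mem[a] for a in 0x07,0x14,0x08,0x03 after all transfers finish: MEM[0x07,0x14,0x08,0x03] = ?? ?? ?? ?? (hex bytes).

D0: mem[0x03..0x05] <- [d8 0e fc]
D1: mem[0x13..0x14] <- [db bb]
D2: mem[0x03..0x08] <- [db bb 8a 9f 47 37]
query mem[0x07]=0x47, mem[0x14]=0xbb, mem[0x08]=0x37, mem[0x03]=0xdb

MEM[0x07,0x14,0x08,0x03] = 47 bb 37 db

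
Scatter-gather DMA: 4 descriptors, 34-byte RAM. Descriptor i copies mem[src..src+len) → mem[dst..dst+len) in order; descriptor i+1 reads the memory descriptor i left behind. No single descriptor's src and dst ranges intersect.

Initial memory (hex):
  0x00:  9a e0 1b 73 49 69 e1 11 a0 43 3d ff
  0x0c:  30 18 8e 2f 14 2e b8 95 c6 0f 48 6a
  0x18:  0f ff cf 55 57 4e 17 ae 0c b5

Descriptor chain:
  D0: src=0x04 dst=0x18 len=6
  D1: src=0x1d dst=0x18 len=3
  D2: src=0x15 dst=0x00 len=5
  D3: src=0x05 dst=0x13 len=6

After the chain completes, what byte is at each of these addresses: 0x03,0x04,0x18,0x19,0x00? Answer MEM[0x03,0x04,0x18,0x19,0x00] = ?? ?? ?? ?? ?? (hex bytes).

MEM[0x03,0x04,0x18,0x19,0x00] = 43 17 3d 17 0f

D0: mem[0x18..0x1d] <- [49 69 e1 11 a0 43]
D1: mem[0x18..0x1a] <- [43 17 ae]
D2: mem[0x00..0x04] <- [0f 48 6a 43 17]
D3: mem[0x13..0x18] <- [69 e1 11 a0 43 3d]
query mem[0x03]=0x43, mem[0x04]=0x17, mem[0x18]=0x3d, mem[0x19]=0x17, mem[0x00]=0x0f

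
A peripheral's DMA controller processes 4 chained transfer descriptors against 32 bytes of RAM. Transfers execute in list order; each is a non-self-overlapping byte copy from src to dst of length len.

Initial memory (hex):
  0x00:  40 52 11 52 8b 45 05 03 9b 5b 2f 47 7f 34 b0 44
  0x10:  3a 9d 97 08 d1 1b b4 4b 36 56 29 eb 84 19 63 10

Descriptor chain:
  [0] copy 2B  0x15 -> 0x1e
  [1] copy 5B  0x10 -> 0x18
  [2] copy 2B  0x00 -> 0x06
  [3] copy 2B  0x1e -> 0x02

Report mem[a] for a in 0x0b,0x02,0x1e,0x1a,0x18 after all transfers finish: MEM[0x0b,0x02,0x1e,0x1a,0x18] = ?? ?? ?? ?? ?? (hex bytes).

MEM[0x0b,0x02,0x1e,0x1a,0x18] = 47 1b 1b 97 3a

  after D0: wrote 2B at 0x1e = 1bb4
  after D1: wrote 5B at 0x18 = 3a9d9708d1
  after D2: wrote 2B at 0x06 = 4052
  after D3: wrote 2B at 0x02 = 1bb4
query mem[0x0b]=0x47, mem[0x02]=0x1b, mem[0x1e]=0x1b, mem[0x1a]=0x97, mem[0x18]=0x3a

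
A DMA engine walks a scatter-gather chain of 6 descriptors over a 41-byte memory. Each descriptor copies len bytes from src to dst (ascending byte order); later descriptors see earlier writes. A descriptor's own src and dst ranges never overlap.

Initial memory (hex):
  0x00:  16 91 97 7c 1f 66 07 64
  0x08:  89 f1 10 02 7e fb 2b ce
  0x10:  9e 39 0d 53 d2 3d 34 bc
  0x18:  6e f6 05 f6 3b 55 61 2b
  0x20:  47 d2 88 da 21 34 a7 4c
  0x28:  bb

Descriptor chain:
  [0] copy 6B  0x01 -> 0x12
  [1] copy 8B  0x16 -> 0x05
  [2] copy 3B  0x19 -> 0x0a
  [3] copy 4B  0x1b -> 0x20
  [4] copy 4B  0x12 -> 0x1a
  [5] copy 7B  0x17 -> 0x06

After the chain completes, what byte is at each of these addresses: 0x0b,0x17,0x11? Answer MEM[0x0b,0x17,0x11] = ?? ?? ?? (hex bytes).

MEM[0x0b,0x17,0x11] = 7c 07 39

  after D0: wrote 6B at 0x12 = 91977c1f6607
  after D1: wrote 8B at 0x05 = 66076ef605f63b55
  after D2: wrote 3B at 0x0a = f605f6
  after D3: wrote 4B at 0x20 = f63b5561
  after D4: wrote 4B at 0x1a = 91977c1f
  after D5: wrote 7B at 0x06 = 076ef691977c1f
query mem[0x0b]=0x7c, mem[0x17]=0x07, mem[0x11]=0x39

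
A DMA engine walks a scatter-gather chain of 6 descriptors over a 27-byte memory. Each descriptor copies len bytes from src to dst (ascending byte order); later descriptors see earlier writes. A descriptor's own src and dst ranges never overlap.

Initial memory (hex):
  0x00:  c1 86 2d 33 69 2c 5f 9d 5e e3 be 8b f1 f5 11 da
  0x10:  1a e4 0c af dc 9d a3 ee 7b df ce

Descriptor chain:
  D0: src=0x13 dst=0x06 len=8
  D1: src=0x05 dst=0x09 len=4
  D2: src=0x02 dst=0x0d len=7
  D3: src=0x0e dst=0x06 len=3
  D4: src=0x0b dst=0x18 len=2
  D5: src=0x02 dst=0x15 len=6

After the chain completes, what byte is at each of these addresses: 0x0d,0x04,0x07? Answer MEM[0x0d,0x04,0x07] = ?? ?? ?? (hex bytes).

MEM[0x0d,0x04,0x07] = 2d 69 69

#0 dst[0x06+8] := {0xaf,0xdc,0x9d,0xa3,0xee,0x7b,0xdf,0xce}
#1 dst[0x09+4] := {0x2c,0xaf,0xdc,0x9d}
#2 dst[0x0d+7] := {0x2d,0x33,0x69,0x2c,0xaf,0xdc,0x9d}
#3 dst[0x06+3] := {0x33,0x69,0x2c}
#4 dst[0x18+2] := {0xdc,0x9d}
#5 dst[0x15+6] := {0x2d,0x33,0x69,0x2c,0x33,0x69}
query mem[0x0d]=0x2d, mem[0x04]=0x69, mem[0x07]=0x69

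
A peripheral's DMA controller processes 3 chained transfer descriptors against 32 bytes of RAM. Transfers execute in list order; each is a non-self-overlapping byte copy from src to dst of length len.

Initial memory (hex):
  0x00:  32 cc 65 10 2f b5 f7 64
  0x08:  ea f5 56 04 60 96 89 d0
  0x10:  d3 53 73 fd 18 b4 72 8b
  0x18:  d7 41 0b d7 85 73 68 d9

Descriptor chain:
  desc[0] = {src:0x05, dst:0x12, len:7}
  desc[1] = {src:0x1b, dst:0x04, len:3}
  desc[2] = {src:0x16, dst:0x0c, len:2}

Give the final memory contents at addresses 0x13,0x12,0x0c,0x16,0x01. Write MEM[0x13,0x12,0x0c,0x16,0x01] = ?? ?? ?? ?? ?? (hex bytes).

MEM[0x13,0x12,0x0c,0x16,0x01] = f7 b5 f5 f5 cc

  after D0: wrote 7B at 0x12 = b5f764eaf55604
  after D1: wrote 3B at 0x04 = d78573
  after D2: wrote 2B at 0x0c = f556
query mem[0x13]=0xf7, mem[0x12]=0xb5, mem[0x0c]=0xf5, mem[0x16]=0xf5, mem[0x01]=0xcc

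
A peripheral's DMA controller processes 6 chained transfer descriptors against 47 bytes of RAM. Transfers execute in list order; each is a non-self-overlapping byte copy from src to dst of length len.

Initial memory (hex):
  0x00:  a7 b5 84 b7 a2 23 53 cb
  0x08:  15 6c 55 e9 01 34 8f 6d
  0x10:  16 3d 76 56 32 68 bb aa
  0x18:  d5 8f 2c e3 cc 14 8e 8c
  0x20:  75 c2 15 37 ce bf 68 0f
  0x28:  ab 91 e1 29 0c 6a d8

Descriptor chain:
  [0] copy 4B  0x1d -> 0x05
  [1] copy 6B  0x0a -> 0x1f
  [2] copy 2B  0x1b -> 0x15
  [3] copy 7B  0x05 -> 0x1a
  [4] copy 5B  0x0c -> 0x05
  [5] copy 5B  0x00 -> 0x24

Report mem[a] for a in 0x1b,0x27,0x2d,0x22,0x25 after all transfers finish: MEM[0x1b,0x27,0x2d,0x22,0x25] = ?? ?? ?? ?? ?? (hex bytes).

#0 dst[0x05+4] := {0x14,0x8e,0x8c,0x75}
#1 dst[0x1f+6] := {0x55,0xe9,0x01,0x34,0x8f,0x6d}
#2 dst[0x15+2] := {0xe3,0xcc}
#3 dst[0x1a+7] := {0x14,0x8e,0x8c,0x75,0x6c,0x55,0xe9}
#4 dst[0x05+5] := {0x01,0x34,0x8f,0x6d,0x16}
#5 dst[0x24+5] := {0xa7,0xb5,0x84,0xb7,0xa2}
query mem[0x1b]=0x8e, mem[0x27]=0xb7, mem[0x2d]=0x6a, mem[0x22]=0x34, mem[0x25]=0xb5

MEM[0x1b,0x27,0x2d,0x22,0x25] = 8e b7 6a 34 b5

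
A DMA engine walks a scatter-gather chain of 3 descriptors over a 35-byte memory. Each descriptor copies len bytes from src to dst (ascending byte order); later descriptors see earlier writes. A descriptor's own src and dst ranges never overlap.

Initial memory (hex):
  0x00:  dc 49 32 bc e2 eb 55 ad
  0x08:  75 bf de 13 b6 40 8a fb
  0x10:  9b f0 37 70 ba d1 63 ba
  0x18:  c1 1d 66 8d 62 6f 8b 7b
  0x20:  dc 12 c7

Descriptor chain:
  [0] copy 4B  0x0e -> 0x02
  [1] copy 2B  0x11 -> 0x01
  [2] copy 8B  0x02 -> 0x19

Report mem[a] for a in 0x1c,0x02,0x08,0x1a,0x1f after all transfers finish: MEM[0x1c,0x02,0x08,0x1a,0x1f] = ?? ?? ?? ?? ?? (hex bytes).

#0 dst[0x02+4] := {0x8a,0xfb,0x9b,0xf0}
#1 dst[0x01+2] := {0xf0,0x37}
#2 dst[0x19+8] := {0x37,0xfb,0x9b,0xf0,0x55,0xad,0x75,0xbf}
query mem[0x1c]=0xf0, mem[0x02]=0x37, mem[0x08]=0x75, mem[0x1a]=0xfb, mem[0x1f]=0x75

MEM[0x1c,0x02,0x08,0x1a,0x1f] = f0 37 75 fb 75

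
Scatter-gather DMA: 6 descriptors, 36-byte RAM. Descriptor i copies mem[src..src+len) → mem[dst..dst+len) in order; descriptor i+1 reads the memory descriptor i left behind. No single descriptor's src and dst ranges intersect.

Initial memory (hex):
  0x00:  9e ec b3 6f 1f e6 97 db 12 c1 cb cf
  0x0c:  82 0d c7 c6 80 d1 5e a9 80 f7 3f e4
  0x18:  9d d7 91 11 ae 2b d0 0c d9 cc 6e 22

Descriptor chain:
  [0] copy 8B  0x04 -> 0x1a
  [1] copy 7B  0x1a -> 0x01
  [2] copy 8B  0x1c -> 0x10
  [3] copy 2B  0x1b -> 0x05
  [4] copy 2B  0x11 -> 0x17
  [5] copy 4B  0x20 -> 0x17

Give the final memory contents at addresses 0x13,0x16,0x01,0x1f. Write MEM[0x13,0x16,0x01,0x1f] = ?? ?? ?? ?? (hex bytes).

[0] 0x04->0x1a len=8 : 1f e6 97 db 12 c1 cb cf
[1] 0x1a->0x01 len=7 : 1f e6 97 db 12 c1 cb
[2] 0x1c->0x10 len=8 : 97 db 12 c1 cb cf 6e 22
[3] 0x1b->0x05 len=2 : e6 97
[4] 0x11->0x17 len=2 : db 12
[5] 0x20->0x17 len=4 : cb cf 6e 22
query mem[0x13]=0xc1, mem[0x16]=0x6e, mem[0x01]=0x1f, mem[0x1f]=0xc1

MEM[0x13,0x16,0x01,0x1f] = c1 6e 1f c1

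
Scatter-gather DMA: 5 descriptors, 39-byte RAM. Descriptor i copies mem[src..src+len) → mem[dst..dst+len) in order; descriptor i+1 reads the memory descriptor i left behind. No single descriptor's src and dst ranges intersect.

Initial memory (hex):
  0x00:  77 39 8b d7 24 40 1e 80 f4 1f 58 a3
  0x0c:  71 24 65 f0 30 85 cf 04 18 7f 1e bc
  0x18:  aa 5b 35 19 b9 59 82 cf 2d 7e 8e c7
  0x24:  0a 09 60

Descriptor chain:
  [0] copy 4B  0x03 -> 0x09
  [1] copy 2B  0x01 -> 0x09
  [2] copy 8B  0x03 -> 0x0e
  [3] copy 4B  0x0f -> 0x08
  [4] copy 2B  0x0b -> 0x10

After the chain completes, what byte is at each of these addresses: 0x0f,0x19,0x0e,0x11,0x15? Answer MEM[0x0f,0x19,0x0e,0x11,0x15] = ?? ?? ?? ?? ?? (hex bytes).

  after D0: wrote 4B at 0x09 = d724401e
  after D1: wrote 2B at 0x09 = 398b
  after D2: wrote 8B at 0x0e = d724401e80f4398b
  after D3: wrote 4B at 0x08 = 24401e80
  after D4: wrote 2B at 0x10 = 801e
query mem[0x0f]=0x24, mem[0x19]=0x5b, mem[0x0e]=0xd7, mem[0x11]=0x1e, mem[0x15]=0x8b

MEM[0x0f,0x19,0x0e,0x11,0x15] = 24 5b d7 1e 8b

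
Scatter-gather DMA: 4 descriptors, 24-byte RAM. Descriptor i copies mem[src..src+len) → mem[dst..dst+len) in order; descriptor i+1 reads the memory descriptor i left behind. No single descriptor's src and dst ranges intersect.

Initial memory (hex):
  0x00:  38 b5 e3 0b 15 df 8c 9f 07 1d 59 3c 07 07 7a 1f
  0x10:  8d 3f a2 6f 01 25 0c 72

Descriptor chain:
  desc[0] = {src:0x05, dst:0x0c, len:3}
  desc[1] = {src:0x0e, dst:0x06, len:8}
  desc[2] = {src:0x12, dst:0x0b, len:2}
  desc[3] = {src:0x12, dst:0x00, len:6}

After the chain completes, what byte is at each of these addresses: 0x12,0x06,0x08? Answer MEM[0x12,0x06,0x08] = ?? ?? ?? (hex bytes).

MEM[0x12,0x06,0x08] = a2 9f 8d

  after D0: wrote 3B at 0x0c = df8c9f
  after D1: wrote 8B at 0x06 = 9f1f8d3fa26f0125
  after D2: wrote 2B at 0x0b = a26f
  after D3: wrote 6B at 0x00 = a26f01250c72
query mem[0x12]=0xa2, mem[0x06]=0x9f, mem[0x08]=0x8d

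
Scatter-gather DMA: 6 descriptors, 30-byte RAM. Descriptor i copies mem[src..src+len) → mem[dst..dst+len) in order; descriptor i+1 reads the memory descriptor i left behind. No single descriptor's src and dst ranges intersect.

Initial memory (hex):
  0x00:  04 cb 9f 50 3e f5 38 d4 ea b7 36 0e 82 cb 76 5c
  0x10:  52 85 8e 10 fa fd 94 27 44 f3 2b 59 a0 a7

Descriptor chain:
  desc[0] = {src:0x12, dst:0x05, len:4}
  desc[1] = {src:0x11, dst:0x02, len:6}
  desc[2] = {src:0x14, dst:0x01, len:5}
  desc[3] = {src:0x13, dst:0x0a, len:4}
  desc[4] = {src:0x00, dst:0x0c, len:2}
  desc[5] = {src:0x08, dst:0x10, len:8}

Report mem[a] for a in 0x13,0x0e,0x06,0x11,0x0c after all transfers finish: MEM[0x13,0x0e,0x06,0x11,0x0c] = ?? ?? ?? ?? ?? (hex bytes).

D0: mem[0x05..0x08] <- [8e 10 fa fd]
D1: mem[0x02..0x07] <- [85 8e 10 fa fd 94]
D2: mem[0x01..0x05] <- [fa fd 94 27 44]
D3: mem[0x0a..0x0d] <- [10 fa fd 94]
D4: mem[0x0c..0x0d] <- [04 fa]
D5: mem[0x10..0x17] <- [fd b7 10 fa 04 fa 76 5c]
query mem[0x13]=0xfa, mem[0x0e]=0x76, mem[0x06]=0xfd, mem[0x11]=0xb7, mem[0x0c]=0x04

MEM[0x13,0x0e,0x06,0x11,0x0c] = fa 76 fd b7 04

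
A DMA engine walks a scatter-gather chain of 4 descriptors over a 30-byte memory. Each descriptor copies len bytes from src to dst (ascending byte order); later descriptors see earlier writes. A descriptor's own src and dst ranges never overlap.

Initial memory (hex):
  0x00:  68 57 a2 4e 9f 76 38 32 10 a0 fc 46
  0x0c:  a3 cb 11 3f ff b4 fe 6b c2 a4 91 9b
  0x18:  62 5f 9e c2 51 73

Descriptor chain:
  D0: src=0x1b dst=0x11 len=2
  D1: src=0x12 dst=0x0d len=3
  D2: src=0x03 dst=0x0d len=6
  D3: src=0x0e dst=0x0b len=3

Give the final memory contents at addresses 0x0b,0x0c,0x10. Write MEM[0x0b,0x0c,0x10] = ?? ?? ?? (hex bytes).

MEM[0x0b,0x0c,0x10] = 9f 76 38

  after D0: wrote 2B at 0x11 = c251
  after D1: wrote 3B at 0x0d = 516bc2
  after D2: wrote 6B at 0x0d = 4e9f76383210
  after D3: wrote 3B at 0x0b = 9f7638
query mem[0x0b]=0x9f, mem[0x0c]=0x76, mem[0x10]=0x38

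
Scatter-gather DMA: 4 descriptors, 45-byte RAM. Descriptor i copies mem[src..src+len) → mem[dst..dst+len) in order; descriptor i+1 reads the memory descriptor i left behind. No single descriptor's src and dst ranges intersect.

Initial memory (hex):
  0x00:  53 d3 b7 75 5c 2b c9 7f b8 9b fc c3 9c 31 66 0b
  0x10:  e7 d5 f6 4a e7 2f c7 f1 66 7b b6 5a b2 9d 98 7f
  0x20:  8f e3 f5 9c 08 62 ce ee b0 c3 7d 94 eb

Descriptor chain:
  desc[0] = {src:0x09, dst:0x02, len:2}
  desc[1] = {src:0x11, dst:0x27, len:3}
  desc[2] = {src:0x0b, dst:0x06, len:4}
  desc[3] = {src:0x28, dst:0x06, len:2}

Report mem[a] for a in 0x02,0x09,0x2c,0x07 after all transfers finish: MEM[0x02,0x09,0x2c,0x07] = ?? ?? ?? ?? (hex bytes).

[0] 0x09->0x02 len=2 : 9b fc
[1] 0x11->0x27 len=3 : d5 f6 4a
[2] 0x0b->0x06 len=4 : c3 9c 31 66
[3] 0x28->0x06 len=2 : f6 4a
query mem[0x02]=0x9b, mem[0x09]=0x66, mem[0x2c]=0xeb, mem[0x07]=0x4a

MEM[0x02,0x09,0x2c,0x07] = 9b 66 eb 4a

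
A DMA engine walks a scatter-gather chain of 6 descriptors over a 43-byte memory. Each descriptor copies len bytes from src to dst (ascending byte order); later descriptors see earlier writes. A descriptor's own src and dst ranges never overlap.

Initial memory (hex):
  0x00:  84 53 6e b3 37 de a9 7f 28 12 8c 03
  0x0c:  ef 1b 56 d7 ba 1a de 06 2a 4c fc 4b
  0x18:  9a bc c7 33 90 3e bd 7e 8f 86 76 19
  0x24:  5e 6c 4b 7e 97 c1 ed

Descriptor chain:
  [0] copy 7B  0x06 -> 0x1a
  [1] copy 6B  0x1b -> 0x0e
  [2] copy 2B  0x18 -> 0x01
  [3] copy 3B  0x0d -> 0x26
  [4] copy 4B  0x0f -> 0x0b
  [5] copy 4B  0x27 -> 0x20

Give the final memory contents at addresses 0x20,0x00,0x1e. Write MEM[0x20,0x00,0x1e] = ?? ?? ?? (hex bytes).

MEM[0x20,0x00,0x1e] = 7f 84 8c

#0 dst[0x1a+7] := {0xa9,0x7f,0x28,0x12,0x8c,0x03,0xef}
#1 dst[0x0e+6] := {0x7f,0x28,0x12,0x8c,0x03,0xef}
#2 dst[0x01+2] := {0x9a,0xbc}
#3 dst[0x26+3] := {0x1b,0x7f,0x28}
#4 dst[0x0b+4] := {0x28,0x12,0x8c,0x03}
#5 dst[0x20+4] := {0x7f,0x28,0xc1,0xed}
query mem[0x20]=0x7f, mem[0x00]=0x84, mem[0x1e]=0x8c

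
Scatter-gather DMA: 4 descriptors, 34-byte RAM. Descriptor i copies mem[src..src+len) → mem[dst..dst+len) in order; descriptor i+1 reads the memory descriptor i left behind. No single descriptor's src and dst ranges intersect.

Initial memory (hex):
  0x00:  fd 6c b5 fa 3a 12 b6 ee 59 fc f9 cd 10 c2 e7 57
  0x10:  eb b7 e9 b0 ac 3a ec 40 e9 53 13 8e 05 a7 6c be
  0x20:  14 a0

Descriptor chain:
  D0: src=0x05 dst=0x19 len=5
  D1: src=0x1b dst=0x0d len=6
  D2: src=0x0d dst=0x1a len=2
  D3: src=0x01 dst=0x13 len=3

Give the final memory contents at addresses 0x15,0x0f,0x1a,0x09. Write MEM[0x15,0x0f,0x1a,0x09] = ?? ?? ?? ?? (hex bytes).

MEM[0x15,0x0f,0x1a,0x09] = fa fc ee fc

[0] 0x05->0x19 len=5 : 12 b6 ee 59 fc
[1] 0x1b->0x0d len=6 : ee 59 fc 6c be 14
[2] 0x0d->0x1a len=2 : ee 59
[3] 0x01->0x13 len=3 : 6c b5 fa
query mem[0x15]=0xfa, mem[0x0f]=0xfc, mem[0x1a]=0xee, mem[0x09]=0xfc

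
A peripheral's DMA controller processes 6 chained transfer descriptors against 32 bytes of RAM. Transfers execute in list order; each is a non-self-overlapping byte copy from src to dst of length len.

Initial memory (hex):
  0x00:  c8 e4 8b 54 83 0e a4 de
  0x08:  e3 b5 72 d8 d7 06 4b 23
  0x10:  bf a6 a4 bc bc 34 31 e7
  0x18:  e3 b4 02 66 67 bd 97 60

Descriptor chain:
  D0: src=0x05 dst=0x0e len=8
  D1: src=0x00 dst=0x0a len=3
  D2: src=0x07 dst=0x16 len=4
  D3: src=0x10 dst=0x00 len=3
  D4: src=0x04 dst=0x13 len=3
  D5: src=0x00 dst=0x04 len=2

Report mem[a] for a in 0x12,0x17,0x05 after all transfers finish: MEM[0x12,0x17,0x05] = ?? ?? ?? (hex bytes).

MEM[0x12,0x17,0x05] = b5 e3 e3

  after D0: wrote 8B at 0x0e = 0ea4dee3b572d8d7
  after D1: wrote 3B at 0x0a = c8e48b
  after D2: wrote 4B at 0x16 = dee3b5c8
  after D3: wrote 3B at 0x00 = dee3b5
  after D4: wrote 3B at 0x13 = 830ea4
  after D5: wrote 2B at 0x04 = dee3
query mem[0x12]=0xb5, mem[0x17]=0xe3, mem[0x05]=0xe3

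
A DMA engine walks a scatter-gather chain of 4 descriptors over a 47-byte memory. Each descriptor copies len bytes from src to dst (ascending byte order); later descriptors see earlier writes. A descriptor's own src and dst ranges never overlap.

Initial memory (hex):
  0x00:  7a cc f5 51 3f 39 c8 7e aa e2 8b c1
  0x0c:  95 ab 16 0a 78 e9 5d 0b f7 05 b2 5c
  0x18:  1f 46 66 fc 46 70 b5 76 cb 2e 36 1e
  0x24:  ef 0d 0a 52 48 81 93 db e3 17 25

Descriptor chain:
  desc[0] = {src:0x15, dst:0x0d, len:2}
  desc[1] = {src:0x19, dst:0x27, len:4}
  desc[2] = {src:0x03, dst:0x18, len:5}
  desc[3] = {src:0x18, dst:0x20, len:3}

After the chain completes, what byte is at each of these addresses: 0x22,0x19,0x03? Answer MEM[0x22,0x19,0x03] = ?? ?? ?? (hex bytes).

D0: mem[0x0d..0x0e] <- [05 b2]
D1: mem[0x27..0x2a] <- [46 66 fc 46]
D2: mem[0x18..0x1c] <- [51 3f 39 c8 7e]
D3: mem[0x20..0x22] <- [51 3f 39]
query mem[0x22]=0x39, mem[0x19]=0x3f, mem[0x03]=0x51

MEM[0x22,0x19,0x03] = 39 3f 51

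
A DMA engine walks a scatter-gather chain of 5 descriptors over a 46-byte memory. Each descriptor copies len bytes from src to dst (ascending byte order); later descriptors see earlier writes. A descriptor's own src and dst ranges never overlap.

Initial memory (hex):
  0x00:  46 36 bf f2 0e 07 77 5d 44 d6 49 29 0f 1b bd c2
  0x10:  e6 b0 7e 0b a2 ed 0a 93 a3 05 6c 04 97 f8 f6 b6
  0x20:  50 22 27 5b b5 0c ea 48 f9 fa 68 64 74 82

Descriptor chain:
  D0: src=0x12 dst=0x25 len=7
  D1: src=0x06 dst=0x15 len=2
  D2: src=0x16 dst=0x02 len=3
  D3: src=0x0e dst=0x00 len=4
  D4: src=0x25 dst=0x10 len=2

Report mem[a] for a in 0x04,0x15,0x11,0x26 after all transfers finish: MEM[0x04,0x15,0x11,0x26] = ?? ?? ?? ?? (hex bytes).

MEM[0x04,0x15,0x11,0x26] = a3 77 0b 0b

  after D0: wrote 7B at 0x25 = 7e0ba2ed0a93a3
  after D1: wrote 2B at 0x15 = 775d
  after D2: wrote 3B at 0x02 = 5d93a3
  after D3: wrote 4B at 0x00 = bdc2e6b0
  after D4: wrote 2B at 0x10 = 7e0b
query mem[0x04]=0xa3, mem[0x15]=0x77, mem[0x11]=0x0b, mem[0x26]=0x0b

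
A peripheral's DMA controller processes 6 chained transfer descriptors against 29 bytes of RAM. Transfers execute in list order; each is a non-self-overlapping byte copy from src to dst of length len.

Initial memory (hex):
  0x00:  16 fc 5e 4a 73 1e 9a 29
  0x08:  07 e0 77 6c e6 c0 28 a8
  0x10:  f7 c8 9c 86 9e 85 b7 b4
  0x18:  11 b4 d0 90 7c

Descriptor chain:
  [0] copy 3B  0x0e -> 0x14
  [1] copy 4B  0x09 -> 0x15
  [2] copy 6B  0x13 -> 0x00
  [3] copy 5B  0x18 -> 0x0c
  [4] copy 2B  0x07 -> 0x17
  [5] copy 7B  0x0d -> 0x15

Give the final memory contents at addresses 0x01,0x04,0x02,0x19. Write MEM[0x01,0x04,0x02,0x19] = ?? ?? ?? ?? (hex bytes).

[0] 0x0e->0x14 len=3 : 28 a8 f7
[1] 0x09->0x15 len=4 : e0 77 6c e6
[2] 0x13->0x00 len=6 : 86 28 e0 77 6c e6
[3] 0x18->0x0c len=5 : e6 b4 d0 90 7c
[4] 0x07->0x17 len=2 : 29 07
[5] 0x0d->0x15 len=7 : b4 d0 90 7c c8 9c 86
query mem[0x01]=0x28, mem[0x04]=0x6c, mem[0x02]=0xe0, mem[0x19]=0xc8

MEM[0x01,0x04,0x02,0x19] = 28 6c e0 c8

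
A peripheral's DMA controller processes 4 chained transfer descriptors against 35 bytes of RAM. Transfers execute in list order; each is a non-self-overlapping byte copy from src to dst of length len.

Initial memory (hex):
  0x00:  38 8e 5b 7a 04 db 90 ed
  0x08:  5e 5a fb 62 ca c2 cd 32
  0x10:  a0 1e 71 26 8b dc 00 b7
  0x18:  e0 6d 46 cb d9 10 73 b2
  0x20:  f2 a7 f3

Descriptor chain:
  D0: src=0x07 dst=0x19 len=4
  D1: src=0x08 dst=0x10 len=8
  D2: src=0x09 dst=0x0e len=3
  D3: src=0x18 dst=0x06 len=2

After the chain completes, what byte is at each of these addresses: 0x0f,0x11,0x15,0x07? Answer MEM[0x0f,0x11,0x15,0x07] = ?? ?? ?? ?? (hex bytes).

MEM[0x0f,0x11,0x15,0x07] = fb 5a c2 ed

[0] 0x07->0x19 len=4 : ed 5e 5a fb
[1] 0x08->0x10 len=8 : 5e 5a fb 62 ca c2 cd 32
[2] 0x09->0x0e len=3 : 5a fb 62
[3] 0x18->0x06 len=2 : e0 ed
query mem[0x0f]=0xfb, mem[0x11]=0x5a, mem[0x15]=0xc2, mem[0x07]=0xed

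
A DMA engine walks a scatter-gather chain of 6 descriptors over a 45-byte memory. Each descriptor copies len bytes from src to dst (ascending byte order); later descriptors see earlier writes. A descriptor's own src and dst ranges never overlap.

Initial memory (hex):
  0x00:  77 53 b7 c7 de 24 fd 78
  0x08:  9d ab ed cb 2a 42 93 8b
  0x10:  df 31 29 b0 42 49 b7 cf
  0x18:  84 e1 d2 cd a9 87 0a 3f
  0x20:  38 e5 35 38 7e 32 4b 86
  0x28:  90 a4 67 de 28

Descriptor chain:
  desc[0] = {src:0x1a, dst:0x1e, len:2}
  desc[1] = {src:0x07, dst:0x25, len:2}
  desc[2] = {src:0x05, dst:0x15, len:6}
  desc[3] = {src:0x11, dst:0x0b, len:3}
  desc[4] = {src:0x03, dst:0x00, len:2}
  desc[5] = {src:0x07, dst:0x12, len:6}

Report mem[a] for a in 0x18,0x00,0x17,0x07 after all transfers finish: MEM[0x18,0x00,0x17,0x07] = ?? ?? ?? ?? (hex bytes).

#0 dst[0x1e+2] := {0xd2,0xcd}
#1 dst[0x25+2] := {0x78,0x9d}
#2 dst[0x15+6] := {0x24,0xfd,0x78,0x9d,0xab,0xed}
#3 dst[0x0b+3] := {0x31,0x29,0xb0}
#4 dst[0x00+2] := {0xc7,0xde}
#5 dst[0x12+6] := {0x78,0x9d,0xab,0xed,0x31,0x29}
query mem[0x18]=0x9d, mem[0x00]=0xc7, mem[0x17]=0x29, mem[0x07]=0x78

MEM[0x18,0x00,0x17,0x07] = 9d c7 29 78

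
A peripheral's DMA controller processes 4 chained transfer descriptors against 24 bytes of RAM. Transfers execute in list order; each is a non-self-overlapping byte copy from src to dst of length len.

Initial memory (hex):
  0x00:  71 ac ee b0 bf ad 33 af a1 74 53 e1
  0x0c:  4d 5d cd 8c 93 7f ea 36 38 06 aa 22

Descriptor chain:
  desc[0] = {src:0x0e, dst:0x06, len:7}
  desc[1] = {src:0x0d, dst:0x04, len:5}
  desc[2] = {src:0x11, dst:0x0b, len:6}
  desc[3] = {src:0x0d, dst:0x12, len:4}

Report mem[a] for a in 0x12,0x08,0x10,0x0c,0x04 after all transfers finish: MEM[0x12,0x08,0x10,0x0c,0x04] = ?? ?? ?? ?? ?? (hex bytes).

D0: mem[0x06..0x0c] <- [cd 8c 93 7f ea 36 38]
D1: mem[0x04..0x08] <- [5d cd 8c 93 7f]
D2: mem[0x0b..0x10] <- [7f ea 36 38 06 aa]
D3: mem[0x12..0x15] <- [36 38 06 aa]
query mem[0x12]=0x36, mem[0x08]=0x7f, mem[0x10]=0xaa, mem[0x0c]=0xea, mem[0x04]=0x5d

MEM[0x12,0x08,0x10,0x0c,0x04] = 36 7f aa ea 5d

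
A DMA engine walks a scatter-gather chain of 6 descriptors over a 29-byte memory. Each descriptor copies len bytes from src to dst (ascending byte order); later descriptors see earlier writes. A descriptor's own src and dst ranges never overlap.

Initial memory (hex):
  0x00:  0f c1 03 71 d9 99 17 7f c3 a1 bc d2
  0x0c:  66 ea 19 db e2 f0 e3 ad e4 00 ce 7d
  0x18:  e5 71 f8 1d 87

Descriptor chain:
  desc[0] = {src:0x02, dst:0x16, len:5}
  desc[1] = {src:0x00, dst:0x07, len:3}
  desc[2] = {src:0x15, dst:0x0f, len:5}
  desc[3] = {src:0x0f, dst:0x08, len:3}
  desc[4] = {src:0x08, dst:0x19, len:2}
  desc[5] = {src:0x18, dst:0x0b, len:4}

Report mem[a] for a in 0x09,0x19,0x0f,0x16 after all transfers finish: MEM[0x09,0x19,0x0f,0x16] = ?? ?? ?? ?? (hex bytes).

  after D0: wrote 5B at 0x16 = 0371d99917
  after D1: wrote 3B at 0x07 = 0fc103
  after D2: wrote 5B at 0x0f = 000371d999
  after D3: wrote 3B at 0x08 = 000371
  after D4: wrote 2B at 0x19 = 0003
  after D5: wrote 4B at 0x0b = d900031d
query mem[0x09]=0x03, mem[0x19]=0x00, mem[0x0f]=0x00, mem[0x16]=0x03

MEM[0x09,0x19,0x0f,0x16] = 03 00 00 03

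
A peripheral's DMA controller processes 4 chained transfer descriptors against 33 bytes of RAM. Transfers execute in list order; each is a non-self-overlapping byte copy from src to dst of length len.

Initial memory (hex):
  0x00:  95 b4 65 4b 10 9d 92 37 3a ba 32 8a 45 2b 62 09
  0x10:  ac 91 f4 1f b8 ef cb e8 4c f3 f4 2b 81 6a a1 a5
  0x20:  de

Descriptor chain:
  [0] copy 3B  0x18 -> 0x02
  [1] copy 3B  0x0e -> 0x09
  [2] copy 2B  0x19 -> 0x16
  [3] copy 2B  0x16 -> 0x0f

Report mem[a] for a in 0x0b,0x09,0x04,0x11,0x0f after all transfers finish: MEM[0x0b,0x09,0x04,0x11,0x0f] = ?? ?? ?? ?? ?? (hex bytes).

MEM[0x0b,0x09,0x04,0x11,0x0f] = ac 62 f4 91 f3

[0] 0x18->0x02 len=3 : 4c f3 f4
[1] 0x0e->0x09 len=3 : 62 09 ac
[2] 0x19->0x16 len=2 : f3 f4
[3] 0x16->0x0f len=2 : f3 f4
query mem[0x0b]=0xac, mem[0x09]=0x62, mem[0x04]=0xf4, mem[0x11]=0x91, mem[0x0f]=0xf3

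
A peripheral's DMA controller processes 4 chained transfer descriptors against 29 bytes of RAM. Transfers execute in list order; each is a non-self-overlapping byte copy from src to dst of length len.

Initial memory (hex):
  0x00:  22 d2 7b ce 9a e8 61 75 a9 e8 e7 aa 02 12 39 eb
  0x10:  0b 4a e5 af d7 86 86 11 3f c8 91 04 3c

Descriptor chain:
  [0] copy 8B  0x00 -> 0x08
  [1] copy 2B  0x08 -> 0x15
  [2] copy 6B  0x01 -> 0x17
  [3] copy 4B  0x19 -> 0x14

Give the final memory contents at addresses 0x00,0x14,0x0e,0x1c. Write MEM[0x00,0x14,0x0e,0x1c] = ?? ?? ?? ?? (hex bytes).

MEM[0x00,0x14,0x0e,0x1c] = 22 ce 61 61

  after D0: wrote 8B at 0x08 = 22d27bce9ae86175
  after D1: wrote 2B at 0x15 = 22d2
  after D2: wrote 6B at 0x17 = d27bce9ae861
  after D3: wrote 4B at 0x14 = ce9ae861
query mem[0x00]=0x22, mem[0x14]=0xce, mem[0x0e]=0x61, mem[0x1c]=0x61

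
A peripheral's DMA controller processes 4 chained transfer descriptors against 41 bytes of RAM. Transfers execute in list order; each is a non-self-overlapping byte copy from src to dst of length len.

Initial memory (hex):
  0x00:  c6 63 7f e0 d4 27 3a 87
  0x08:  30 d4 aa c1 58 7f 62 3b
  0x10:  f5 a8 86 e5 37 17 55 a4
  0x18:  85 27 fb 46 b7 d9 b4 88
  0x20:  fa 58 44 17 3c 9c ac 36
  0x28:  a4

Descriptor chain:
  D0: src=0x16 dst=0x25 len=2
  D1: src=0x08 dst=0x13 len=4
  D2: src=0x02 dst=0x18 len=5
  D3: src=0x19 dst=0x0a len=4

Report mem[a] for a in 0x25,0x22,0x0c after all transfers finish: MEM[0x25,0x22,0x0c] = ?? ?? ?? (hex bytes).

MEM[0x25,0x22,0x0c] = 55 44 27

[0] 0x16->0x25 len=2 : 55 a4
[1] 0x08->0x13 len=4 : 30 d4 aa c1
[2] 0x02->0x18 len=5 : 7f e0 d4 27 3a
[3] 0x19->0x0a len=4 : e0 d4 27 3a
query mem[0x25]=0x55, mem[0x22]=0x44, mem[0x0c]=0x27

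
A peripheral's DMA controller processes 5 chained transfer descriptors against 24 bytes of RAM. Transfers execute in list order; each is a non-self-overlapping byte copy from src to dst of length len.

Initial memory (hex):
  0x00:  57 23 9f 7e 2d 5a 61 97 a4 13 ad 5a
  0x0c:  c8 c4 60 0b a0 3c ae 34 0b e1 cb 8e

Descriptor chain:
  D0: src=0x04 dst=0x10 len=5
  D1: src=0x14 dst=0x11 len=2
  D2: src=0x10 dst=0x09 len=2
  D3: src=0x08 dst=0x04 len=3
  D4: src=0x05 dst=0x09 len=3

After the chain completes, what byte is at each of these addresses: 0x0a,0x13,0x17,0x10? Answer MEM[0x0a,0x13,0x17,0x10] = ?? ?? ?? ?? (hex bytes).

[0] 0x04->0x10 len=5 : 2d 5a 61 97 a4
[1] 0x14->0x11 len=2 : a4 e1
[2] 0x10->0x09 len=2 : 2d a4
[3] 0x08->0x04 len=3 : a4 2d a4
[4] 0x05->0x09 len=3 : 2d a4 97
query mem[0x0a]=0xa4, mem[0x13]=0x97, mem[0x17]=0x8e, mem[0x10]=0x2d

MEM[0x0a,0x13,0x17,0x10] = a4 97 8e 2d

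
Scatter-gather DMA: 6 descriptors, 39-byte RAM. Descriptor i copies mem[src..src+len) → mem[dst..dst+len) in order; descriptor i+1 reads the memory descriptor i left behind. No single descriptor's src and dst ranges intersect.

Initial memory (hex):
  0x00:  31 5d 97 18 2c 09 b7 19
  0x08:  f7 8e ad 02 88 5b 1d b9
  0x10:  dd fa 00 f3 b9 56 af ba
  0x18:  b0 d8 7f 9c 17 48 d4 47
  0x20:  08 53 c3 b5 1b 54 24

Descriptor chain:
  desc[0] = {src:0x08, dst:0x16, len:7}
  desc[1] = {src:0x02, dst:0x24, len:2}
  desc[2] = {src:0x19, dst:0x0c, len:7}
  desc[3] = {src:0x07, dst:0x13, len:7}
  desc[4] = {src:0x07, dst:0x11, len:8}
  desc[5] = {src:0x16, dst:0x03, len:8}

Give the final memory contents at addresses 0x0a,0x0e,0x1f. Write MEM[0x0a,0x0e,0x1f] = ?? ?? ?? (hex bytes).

D0: mem[0x16..0x1c] <- [f7 8e ad 02 88 5b 1d]
D1: mem[0x24..0x25] <- [97 18]
D2: mem[0x0c..0x12] <- [02 88 5b 1d 48 d4 47]
D3: mem[0x13..0x19] <- [19 f7 8e ad 02 02 88]
D4: mem[0x11..0x18] <- [19 f7 8e ad 02 02 88 5b]
D5: mem[0x03..0x0a] <- [02 88 5b 88 88 5b 1d 48]
query mem[0x0a]=0x48, mem[0x0e]=0x5b, mem[0x1f]=0x47

MEM[0x0a,0x0e,0x1f] = 48 5b 47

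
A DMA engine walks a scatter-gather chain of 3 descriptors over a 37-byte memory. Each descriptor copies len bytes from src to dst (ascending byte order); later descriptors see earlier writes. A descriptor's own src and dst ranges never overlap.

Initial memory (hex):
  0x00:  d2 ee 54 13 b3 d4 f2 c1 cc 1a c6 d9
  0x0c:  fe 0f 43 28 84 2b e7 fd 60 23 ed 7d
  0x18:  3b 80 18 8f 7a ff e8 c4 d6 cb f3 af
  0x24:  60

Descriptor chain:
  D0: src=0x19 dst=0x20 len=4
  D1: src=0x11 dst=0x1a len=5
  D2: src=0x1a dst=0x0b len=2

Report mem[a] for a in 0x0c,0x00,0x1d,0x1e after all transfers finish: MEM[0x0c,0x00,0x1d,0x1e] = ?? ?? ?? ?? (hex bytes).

MEM[0x0c,0x00,0x1d,0x1e] = e7 d2 60 23

[0] 0x19->0x20 len=4 : 80 18 8f 7a
[1] 0x11->0x1a len=5 : 2b e7 fd 60 23
[2] 0x1a->0x0b len=2 : 2b e7
query mem[0x0c]=0xe7, mem[0x00]=0xd2, mem[0x1d]=0x60, mem[0x1e]=0x23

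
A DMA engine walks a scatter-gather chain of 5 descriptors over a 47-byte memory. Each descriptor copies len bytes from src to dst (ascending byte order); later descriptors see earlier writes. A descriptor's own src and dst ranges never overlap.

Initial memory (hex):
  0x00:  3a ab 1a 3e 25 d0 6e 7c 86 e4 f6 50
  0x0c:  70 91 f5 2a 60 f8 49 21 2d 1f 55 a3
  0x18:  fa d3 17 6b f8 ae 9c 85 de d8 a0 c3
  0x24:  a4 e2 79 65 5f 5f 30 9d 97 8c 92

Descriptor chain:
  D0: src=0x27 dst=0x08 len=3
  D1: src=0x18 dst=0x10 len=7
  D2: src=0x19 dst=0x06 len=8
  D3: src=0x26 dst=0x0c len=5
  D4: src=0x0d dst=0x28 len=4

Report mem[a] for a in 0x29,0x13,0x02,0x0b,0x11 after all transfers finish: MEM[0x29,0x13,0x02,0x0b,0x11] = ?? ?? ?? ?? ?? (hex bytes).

MEM[0x29,0x13,0x02,0x0b,0x11] = 5f 6b 1a 9c d3

  after D0: wrote 3B at 0x08 = 655f5f
  after D1: wrote 7B at 0x10 = fad3176bf8ae9c
  after D2: wrote 8B at 0x06 = d3176bf8ae9c85de
  after D3: wrote 5B at 0x0c = 79655f5f30
  after D4: wrote 4B at 0x28 = 655f5f30
query mem[0x29]=0x5f, mem[0x13]=0x6b, mem[0x02]=0x1a, mem[0x0b]=0x9c, mem[0x11]=0xd3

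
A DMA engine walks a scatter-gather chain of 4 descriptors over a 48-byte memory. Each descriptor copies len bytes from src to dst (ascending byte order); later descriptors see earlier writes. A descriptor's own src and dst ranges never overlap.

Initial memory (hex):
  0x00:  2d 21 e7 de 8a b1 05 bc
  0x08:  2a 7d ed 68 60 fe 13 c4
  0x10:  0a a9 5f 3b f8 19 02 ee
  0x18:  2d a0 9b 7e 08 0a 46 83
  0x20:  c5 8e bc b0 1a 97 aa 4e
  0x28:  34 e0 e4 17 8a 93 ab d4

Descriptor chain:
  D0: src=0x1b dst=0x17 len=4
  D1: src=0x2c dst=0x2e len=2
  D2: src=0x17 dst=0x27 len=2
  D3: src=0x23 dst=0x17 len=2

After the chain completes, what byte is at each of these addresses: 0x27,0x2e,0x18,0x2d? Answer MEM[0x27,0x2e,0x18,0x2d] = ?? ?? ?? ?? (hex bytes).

[0] 0x1b->0x17 len=4 : 7e 08 0a 46
[1] 0x2c->0x2e len=2 : 8a 93
[2] 0x17->0x27 len=2 : 7e 08
[3] 0x23->0x17 len=2 : b0 1a
query mem[0x27]=0x7e, mem[0x2e]=0x8a, mem[0x18]=0x1a, mem[0x2d]=0x93

MEM[0x27,0x2e,0x18,0x2d] = 7e 8a 1a 93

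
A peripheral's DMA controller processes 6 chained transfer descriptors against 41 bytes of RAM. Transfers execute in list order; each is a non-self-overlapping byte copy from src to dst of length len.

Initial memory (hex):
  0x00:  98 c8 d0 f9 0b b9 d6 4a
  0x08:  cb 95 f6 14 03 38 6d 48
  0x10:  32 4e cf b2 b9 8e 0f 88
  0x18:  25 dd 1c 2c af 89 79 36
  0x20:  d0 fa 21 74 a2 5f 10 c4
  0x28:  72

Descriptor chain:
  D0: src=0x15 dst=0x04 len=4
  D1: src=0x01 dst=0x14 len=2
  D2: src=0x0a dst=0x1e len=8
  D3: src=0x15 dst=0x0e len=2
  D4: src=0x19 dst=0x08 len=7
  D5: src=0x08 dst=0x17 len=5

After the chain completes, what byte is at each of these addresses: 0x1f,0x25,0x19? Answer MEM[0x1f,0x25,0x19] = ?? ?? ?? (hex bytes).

MEM[0x1f,0x25,0x19] = 14 4e 2c

#0 dst[0x04+4] := {0x8e,0x0f,0x88,0x25}
#1 dst[0x14+2] := {0xc8,0xd0}
#2 dst[0x1e+8] := {0xf6,0x14,0x03,0x38,0x6d,0x48,0x32,0x4e}
#3 dst[0x0e+2] := {0xd0,0x0f}
#4 dst[0x08+7] := {0xdd,0x1c,0x2c,0xaf,0x89,0xf6,0x14}
#5 dst[0x17+5] := {0xdd,0x1c,0x2c,0xaf,0x89}
query mem[0x1f]=0x14, mem[0x25]=0x4e, mem[0x19]=0x2c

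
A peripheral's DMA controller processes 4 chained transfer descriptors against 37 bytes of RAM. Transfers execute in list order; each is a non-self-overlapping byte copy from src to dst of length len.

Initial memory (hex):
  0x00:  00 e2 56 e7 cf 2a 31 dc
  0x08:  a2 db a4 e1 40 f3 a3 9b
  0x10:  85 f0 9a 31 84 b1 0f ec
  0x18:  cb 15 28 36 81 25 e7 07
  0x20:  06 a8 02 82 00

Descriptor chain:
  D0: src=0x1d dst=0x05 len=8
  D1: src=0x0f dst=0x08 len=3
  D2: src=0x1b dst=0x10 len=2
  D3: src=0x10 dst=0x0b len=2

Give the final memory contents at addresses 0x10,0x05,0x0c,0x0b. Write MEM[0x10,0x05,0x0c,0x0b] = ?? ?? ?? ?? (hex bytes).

MEM[0x10,0x05,0x0c,0x0b] = 36 25 81 36

[0] 0x1d->0x05 len=8 : 25 e7 07 06 a8 02 82 00
[1] 0x0f->0x08 len=3 : 9b 85 f0
[2] 0x1b->0x10 len=2 : 36 81
[3] 0x10->0x0b len=2 : 36 81
query mem[0x10]=0x36, mem[0x05]=0x25, mem[0x0c]=0x81, mem[0x0b]=0x36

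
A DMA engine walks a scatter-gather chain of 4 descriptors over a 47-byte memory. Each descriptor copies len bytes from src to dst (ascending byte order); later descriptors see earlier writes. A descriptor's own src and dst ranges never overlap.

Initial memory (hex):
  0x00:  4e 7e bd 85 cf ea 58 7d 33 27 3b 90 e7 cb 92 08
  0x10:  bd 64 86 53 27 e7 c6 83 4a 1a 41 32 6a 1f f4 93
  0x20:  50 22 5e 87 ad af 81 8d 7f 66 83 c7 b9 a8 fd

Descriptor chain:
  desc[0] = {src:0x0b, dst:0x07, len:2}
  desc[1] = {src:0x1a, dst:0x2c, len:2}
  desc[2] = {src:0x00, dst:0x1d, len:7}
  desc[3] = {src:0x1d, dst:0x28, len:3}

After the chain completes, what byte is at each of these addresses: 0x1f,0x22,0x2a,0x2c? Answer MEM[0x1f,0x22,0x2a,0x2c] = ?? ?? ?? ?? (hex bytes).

[0] 0x0b->0x07 len=2 : 90 e7
[1] 0x1a->0x2c len=2 : 41 32
[2] 0x00->0x1d len=7 : 4e 7e bd 85 cf ea 58
[3] 0x1d->0x28 len=3 : 4e 7e bd
query mem[0x1f]=0xbd, mem[0x22]=0xea, mem[0x2a]=0xbd, mem[0x2c]=0x41

MEM[0x1f,0x22,0x2a,0x2c] = bd ea bd 41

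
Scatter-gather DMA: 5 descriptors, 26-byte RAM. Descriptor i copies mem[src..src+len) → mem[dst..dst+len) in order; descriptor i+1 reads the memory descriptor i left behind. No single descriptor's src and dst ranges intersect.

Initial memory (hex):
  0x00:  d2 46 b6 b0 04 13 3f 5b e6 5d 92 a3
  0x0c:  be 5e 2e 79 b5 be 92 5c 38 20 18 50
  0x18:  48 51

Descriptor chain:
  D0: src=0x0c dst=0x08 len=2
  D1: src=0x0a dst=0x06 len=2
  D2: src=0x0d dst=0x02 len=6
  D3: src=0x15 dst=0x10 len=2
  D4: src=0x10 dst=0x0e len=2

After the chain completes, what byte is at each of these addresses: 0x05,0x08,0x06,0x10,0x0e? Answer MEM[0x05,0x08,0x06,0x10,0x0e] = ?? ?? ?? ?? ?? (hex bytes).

MEM[0x05,0x08,0x06,0x10,0x0e] = b5 be be 20 20

[0] 0x0c->0x08 len=2 : be 5e
[1] 0x0a->0x06 len=2 : 92 a3
[2] 0x0d->0x02 len=6 : 5e 2e 79 b5 be 92
[3] 0x15->0x10 len=2 : 20 18
[4] 0x10->0x0e len=2 : 20 18
query mem[0x05]=0xb5, mem[0x08]=0xbe, mem[0x06]=0xbe, mem[0x10]=0x20, mem[0x0e]=0x20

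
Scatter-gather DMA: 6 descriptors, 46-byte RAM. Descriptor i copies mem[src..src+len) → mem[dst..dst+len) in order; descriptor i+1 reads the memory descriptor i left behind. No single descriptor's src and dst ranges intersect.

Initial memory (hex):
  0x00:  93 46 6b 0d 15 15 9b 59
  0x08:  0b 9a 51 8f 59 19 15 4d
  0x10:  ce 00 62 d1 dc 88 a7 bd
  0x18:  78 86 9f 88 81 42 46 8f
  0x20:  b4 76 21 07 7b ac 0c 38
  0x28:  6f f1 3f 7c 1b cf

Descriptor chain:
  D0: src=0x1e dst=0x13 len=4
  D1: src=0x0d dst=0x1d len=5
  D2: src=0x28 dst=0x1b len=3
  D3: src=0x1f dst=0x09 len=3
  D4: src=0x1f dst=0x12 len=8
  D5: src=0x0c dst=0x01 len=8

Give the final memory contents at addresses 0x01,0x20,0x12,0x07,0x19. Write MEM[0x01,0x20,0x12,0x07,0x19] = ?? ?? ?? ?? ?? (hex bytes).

  after D0: wrote 4B at 0x13 = 468fb476
  after D1: wrote 5B at 0x1d = 19154dce00
  after D2: wrote 3B at 0x1b = 6ff13f
  after D3: wrote 3B at 0x09 = 4dce00
  after D4: wrote 8B at 0x12 = 4dce0021077bac0c
  after D5: wrote 8B at 0x01 = 5919154dce004dce
query mem[0x01]=0x59, mem[0x20]=0xce, mem[0x12]=0x4d, mem[0x07]=0x4d, mem[0x19]=0x0c

MEM[0x01,0x20,0x12,0x07,0x19] = 59 ce 4d 4d 0c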